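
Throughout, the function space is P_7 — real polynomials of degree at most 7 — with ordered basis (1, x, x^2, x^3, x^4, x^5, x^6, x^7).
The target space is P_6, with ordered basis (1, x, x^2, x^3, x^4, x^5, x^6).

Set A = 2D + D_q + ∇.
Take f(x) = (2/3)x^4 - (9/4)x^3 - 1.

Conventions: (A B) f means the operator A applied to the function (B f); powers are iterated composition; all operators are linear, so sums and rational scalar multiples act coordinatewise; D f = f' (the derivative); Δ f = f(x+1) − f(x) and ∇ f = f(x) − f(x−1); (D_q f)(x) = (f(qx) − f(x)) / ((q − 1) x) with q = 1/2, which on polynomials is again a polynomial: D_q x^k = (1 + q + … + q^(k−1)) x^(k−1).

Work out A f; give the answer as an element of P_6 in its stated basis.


the result is g(x) = (37/4)x^3 - (451/16)x^2 + (113/12)x - 35/12

D f = (8/3)x^3 - (27/4)x^2
(2D) f = (16/3)x^3 - (27/2)x^2
D_q f = (5/4)x^3 - (63/16)x^2
∇ f = (8/3)x^3 - (43/4)x^2 + (113/12)x - 35/12
(2D + D_q + ∇) f = (37/4)x^3 - (451/16)x^2 + (113/12)x - 35/12


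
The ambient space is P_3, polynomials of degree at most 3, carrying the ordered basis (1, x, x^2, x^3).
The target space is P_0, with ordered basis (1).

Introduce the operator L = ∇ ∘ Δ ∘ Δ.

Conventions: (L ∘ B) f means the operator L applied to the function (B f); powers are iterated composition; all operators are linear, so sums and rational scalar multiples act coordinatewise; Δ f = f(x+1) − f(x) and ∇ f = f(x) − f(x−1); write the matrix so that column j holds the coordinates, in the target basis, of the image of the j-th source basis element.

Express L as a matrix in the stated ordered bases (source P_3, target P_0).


image of 1: 0
image of x: 0
image of x^2: 0
image of x^3: 6
each image's coordinates form column j of the matrix

the matrix is [[0, 0, 0, 6]] (rows listed top to bottom)


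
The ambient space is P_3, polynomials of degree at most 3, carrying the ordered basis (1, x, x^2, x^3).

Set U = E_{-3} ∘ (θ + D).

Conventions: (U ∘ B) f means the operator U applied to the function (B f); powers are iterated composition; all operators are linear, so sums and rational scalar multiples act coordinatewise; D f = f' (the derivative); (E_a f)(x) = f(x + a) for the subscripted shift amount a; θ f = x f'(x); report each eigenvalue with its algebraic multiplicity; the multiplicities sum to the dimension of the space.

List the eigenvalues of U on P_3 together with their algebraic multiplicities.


λ = 0 (multiplicity 1), λ = 1 (multiplicity 1), λ = 2 (multiplicity 1), λ = 3 (multiplicity 1)

image of 1: 0
image of x: x - 2
image of x^2: 2x^2 - 10x + 12
image of x^3: 3x^3 - 24x^2 + 63x - 54
the matrix is upper triangular; its diagonal is (0, 1, 2, 3)
for a triangular matrix the eigenvalues are the diagonal entries, with algebraic multiplicity their repetition count


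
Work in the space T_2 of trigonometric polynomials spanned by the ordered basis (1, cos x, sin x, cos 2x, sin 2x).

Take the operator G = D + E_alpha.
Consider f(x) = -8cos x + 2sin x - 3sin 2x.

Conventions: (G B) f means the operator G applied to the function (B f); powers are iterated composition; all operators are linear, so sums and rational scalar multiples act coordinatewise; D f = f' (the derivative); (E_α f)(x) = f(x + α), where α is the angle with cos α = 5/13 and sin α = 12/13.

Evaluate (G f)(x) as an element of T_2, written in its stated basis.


g(x) = (10/13)cos x + (210/13)sin x - (1374/169)cos 2x + (357/169)sin 2x

D f = 2cos x + 8sin x - 6cos 2x
E_alpha f = -(16/13)cos x + (106/13)sin x - (360/169)cos 2x + (357/169)sin 2x
(D + E_alpha) f = (10/13)cos x + (210/13)sin x - (1374/169)cos 2x + (357/169)sin 2x


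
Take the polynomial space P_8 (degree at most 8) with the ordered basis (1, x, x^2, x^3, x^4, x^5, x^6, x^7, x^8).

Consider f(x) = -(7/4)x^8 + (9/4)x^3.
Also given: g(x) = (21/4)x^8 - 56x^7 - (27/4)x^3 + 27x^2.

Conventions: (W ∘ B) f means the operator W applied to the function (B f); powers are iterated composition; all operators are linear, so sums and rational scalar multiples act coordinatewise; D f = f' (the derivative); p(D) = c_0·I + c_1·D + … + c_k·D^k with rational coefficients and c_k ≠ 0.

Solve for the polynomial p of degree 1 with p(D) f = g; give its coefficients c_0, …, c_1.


D^0 f = -(7/4)x^8 + (9/4)x^3
D^1 f = -14x^7 + (27/4)x^2
matching coefficients of g against c_0 f + c_1 Df + … from the top degree down determines the c_i
solution: c_0 = -3, c_1 = 4

c_0 = -3, c_1 = 4


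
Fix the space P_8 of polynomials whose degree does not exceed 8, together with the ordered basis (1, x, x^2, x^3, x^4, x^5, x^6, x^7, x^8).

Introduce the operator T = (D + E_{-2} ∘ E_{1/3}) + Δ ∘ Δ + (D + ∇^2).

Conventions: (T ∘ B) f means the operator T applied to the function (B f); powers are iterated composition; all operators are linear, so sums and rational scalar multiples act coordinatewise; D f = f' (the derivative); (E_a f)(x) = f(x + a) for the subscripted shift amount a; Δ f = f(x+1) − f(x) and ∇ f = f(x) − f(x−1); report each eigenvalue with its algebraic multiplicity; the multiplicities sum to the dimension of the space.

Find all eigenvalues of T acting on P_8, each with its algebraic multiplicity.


image of 1: 1
image of x: x + 1/3
image of x^2: x^2 + (2/3)x + 61/9
image of x^3: x^3 + x^2 + (61/3)x - 125/27
image of x^4: x^4 + (4/3)x^3 + (122/3)x^2 - (500/27)x + 2893/81
image of x^5: x^5 + (5/3)x^4 + (610/9)x^3 - (1250/27)x^2 + (14465/81)x - 3125/243
image of x^6: x^6 + 2x^5 + (305/3)x^4 - (2500/27)x^3 + (14465/27)x^2 - (6250/81)x + 106021/729
image of x^7: x^7 + (7/3)x^6 + (427/3)x^5 - (4375/27)x^4 + (101255/81)x^3 - (21875/81)x^2 + (742147/729)x - 78125/2187
image of x^8: x^8 + (8/3)x^7 + (1708/9)x^6 - (7000/27)x^5 + (202510/81)x^4 - (175000/243)x^3 + (2968588/729)x^2 - (625000/2187)x + 3723613/6561
the matrix is upper triangular; its diagonal is (1, 1, 1, 1, 1, 1, 1, 1, 1)
for a triangular matrix the eigenvalues are the diagonal entries, with algebraic multiplicity their repetition count

λ = 1 (multiplicity 9)


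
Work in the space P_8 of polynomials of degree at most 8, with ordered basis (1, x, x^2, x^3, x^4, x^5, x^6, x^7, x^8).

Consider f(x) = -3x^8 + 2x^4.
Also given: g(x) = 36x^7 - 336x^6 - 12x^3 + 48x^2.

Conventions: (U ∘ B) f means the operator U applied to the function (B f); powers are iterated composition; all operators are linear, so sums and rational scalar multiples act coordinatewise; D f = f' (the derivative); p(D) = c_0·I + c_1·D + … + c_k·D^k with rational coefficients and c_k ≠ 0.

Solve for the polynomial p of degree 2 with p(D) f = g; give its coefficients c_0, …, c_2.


D^0 f = -3x^8 + 2x^4
D^1 f = -24x^7 + 8x^3
D^2 f = -168x^6 + 24x^2
matching coefficients of g against c_0 f + c_1 Df + … from the top degree down determines the c_i
solution: c_0 = 0, c_1 = -3/2, c_2 = 2

p(D) = -(3/2)·D + 2·D^2, i.e. c_0 = 0, c_1 = -3/2, c_2 = 2


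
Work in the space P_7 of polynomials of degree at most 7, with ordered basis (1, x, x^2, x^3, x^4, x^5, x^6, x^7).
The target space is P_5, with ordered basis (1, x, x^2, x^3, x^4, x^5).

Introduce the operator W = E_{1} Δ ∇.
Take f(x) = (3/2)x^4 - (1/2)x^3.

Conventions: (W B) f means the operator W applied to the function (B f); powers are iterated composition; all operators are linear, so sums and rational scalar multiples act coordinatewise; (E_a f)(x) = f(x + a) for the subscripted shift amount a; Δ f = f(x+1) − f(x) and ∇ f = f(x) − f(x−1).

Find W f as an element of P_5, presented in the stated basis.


g(x) = 18x^2 + 33x + 18

∇ f = 6x^3 - (21/2)x^2 + (15/2)x - 2
Δ ∇ f = 18x^2 - 3x + 3
E_{1} (Δ ∇) f = 18x^2 + 33x + 18


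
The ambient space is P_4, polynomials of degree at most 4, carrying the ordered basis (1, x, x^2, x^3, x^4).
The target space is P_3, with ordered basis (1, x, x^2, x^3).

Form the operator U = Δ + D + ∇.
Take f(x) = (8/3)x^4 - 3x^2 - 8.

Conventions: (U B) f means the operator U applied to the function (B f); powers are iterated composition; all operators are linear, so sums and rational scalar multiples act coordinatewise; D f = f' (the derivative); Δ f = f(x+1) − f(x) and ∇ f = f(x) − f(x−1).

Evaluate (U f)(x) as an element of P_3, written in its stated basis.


Δ f = (32/3)x^3 + 16x^2 + (14/3)x - 1/3
D f = (32/3)x^3 - 6x
∇ f = (32/3)x^3 - 16x^2 + (14/3)x + 1/3
(Δ + D + ∇) f = 32x^3 + (10/3)x

the image equals g(x) = 32x^3 + (10/3)x


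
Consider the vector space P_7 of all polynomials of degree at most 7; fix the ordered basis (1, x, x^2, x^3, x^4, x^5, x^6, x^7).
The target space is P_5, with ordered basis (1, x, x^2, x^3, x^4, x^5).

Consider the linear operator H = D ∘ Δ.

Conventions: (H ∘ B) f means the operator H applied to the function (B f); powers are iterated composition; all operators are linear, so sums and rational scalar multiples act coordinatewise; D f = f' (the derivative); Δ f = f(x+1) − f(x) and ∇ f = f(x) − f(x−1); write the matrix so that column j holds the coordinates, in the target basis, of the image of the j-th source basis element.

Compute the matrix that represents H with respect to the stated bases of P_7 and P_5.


image of 1: 0
image of x: 0
image of x^2: 2
image of x^3: 6x + 3
image of x^4: 12x^2 + 12x + 4
image of x^5: 20x^3 + 30x^2 + 20x + 5
image of x^6: 30x^4 + 60x^3 + 60x^2 + 30x + 6
image of x^7: 42x^5 + 105x^4 + 140x^3 + 105x^2 + 42x + 7
each image's coordinates form column j of the matrix

the matrix is [[0, 0, 2, 3, 4, 5, 6, 7]; [0, 0, 0, 6, 12, 20, 30, 42]; [0, 0, 0, 0, 12, 30, 60, 105]; [0, 0, 0, 0, 0, 20, 60, 140]; [0, 0, 0, 0, 0, 0, 30, 105]; [0, 0, 0, 0, 0, 0, 0, 42]] (rows listed top to bottom)


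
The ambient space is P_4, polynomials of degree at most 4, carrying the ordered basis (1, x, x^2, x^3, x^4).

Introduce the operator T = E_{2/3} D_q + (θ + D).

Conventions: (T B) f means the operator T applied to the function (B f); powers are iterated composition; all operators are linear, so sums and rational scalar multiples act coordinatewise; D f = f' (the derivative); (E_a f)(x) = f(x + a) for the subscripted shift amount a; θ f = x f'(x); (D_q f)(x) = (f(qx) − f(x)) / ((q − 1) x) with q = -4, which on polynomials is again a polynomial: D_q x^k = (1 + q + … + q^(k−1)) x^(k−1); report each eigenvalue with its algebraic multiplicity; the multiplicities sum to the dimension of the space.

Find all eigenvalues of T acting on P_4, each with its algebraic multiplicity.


image of 1: 0
image of x: x + 2
image of x^2: 2x^2 - x - 2
image of x^3: 3x^3 + 16x^2 + (52/3)x + 52/9
image of x^4: 4x^4 - 47x^3 - 102x^2 - 68x - 136/9
the matrix is upper triangular; its diagonal is (0, 1, 2, 3, 4)
for a triangular matrix the eigenvalues are the diagonal entries, with algebraic multiplicity their repetition count

λ = 0 (multiplicity 1), λ = 1 (multiplicity 1), λ = 2 (multiplicity 1), λ = 3 (multiplicity 1), λ = 4 (multiplicity 1)


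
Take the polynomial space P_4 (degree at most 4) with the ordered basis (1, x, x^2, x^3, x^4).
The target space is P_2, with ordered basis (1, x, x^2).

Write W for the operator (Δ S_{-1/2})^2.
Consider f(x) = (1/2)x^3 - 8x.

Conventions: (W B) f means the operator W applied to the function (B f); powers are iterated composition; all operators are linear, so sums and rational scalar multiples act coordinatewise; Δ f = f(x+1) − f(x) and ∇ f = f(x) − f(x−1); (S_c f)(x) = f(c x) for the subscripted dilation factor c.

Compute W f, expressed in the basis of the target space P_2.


S_{-1/2} f = -(1/16)x^3 + 4x
Δ S_{-1/2} f = -(3/16)x^2 - (3/16)x + 63/16
S_{-1/2} (Δ S_{-1/2}) f = -(3/64)x^2 + (3/32)x + 63/16
Δ S_{-1/2} (Δ S_{-1/2}) f = -(3/32)x + 3/64

the result is g(x) = -(3/32)x + 3/64


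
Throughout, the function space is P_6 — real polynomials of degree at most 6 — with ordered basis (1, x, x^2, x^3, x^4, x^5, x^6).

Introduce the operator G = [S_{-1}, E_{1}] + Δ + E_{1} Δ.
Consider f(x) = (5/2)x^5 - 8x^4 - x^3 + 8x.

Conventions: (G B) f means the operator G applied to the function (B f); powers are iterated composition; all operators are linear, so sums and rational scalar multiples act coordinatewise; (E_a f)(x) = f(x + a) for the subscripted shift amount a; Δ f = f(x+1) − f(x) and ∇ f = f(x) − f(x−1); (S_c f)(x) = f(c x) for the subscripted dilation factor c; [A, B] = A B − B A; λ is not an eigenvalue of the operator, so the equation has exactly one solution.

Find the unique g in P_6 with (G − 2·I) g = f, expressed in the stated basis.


the image equals g(x) = -(5/4)x^5 - (17/2)x^4 - (49/2)x^3 - (623/2)x^2 - 303x - 5763/4

write g with unknown coordinates in the stated basis and equate coefficients in (G − 2·I) g = f
solving from the highest basis element down gives g = -(5/4)x^5 - (17/2)x^4 - (49/2)x^3 - (623/2)x^2 - 303x - 5763/4
check: G g = -25x^4 - 50x^3 - 623x^2 - 598x - 5763/2
so G g − 2·g = (5/2)x^5 - 8x^4 - x^3 + 8x = f ✓


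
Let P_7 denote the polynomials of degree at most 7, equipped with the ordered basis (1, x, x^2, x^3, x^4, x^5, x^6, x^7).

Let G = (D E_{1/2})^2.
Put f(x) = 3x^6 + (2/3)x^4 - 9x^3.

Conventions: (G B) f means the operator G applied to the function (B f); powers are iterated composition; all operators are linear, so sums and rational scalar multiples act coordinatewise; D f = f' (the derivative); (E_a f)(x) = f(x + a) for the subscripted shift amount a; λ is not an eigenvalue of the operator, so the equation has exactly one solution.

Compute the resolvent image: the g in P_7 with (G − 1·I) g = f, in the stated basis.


write g with unknown coordinates in the stated basis and equate coefficients in (G − 1·I) g = f
solving from the highest basis element down gives g = -3x^6 - (272/3)x^4 - 351x^3 - 1628x^2 - 4642x - 6540
check: G g = -90x^4 - 360x^3 - 1628x^2 - 4642x - 6540
so G g − 1·g = 3x^6 + (2/3)x^4 - 9x^3 = f ✓

the result is g(x) = -3x^6 - (272/3)x^4 - 351x^3 - 1628x^2 - 4642x - 6540


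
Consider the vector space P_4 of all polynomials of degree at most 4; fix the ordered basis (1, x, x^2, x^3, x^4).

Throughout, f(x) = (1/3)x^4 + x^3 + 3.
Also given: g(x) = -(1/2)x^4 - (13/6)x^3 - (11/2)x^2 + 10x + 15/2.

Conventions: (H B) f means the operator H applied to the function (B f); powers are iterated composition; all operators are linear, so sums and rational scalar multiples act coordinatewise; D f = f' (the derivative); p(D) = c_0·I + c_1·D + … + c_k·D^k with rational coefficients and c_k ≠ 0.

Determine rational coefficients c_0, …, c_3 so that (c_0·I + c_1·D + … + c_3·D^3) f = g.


D^0 f = (1/3)x^4 + x^3 + 3
D^1 f = (4/3)x^3 + 3x^2
D^2 f = 4x^2 + 6x
D^3 f = 8x + 6
matching coefficients of g against c_0 f + c_1 Df + … from the top degree down determines the c_i
solution: c_0 = -3/2, c_1 = -1/2, c_2 = -1, c_3 = 2

p(D) = -(3/2)·I − (1/2)·D − D^2 + 2·D^3, i.e. c_0 = -3/2, c_1 = -1/2, c_2 = -1, c_3 = 2


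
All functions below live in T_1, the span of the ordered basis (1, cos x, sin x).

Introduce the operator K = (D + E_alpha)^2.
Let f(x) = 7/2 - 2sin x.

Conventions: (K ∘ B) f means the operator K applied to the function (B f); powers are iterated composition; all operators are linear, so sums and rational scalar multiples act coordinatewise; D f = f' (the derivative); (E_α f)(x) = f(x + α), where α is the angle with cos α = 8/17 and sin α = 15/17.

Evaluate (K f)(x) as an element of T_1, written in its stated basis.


the result is g(x) = 7/2 - (1024/289)cos x + (1920/289)sin x

D f = -2cos x
E_alpha f = 7/2 - (30/17)cos x - (16/17)sin x
(D + E_alpha) f = 7/2 - (64/17)cos x - (16/17)sin x
D (D + E_alpha) f = -(16/17)cos x + (64/17)sin x
E_alpha (D + E_alpha) f = 7/2 - (752/289)cos x + (832/289)sin x
(D + E_alpha) (D + E_alpha) f = 7/2 - (1024/289)cos x + (1920/289)sin x


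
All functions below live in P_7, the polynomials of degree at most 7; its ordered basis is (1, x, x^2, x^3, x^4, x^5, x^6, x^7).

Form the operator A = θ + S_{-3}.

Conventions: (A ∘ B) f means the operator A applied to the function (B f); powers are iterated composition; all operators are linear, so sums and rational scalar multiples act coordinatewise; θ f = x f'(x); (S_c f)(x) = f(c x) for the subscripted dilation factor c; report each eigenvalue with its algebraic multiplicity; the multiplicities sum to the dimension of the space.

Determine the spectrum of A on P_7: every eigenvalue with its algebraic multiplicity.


λ = -2180 (multiplicity 1), λ = -238 (multiplicity 1), λ = -24 (multiplicity 1), λ = -2 (multiplicity 1), λ = 1 (multiplicity 1), λ = 11 (multiplicity 1), λ = 85 (multiplicity 1), λ = 735 (multiplicity 1)

image of 1: 1
image of x: -2x
image of x^2: 11x^2
image of x^3: -24x^3
image of x^4: 85x^4
image of x^5: -238x^5
image of x^6: 735x^6
image of x^7: -2180x^7
the matrix is upper triangular; its diagonal is (1, -2, 11, -24, 85, -238, 735, -2180)
for a triangular matrix the eigenvalues are the diagonal entries, with algebraic multiplicity their repetition count


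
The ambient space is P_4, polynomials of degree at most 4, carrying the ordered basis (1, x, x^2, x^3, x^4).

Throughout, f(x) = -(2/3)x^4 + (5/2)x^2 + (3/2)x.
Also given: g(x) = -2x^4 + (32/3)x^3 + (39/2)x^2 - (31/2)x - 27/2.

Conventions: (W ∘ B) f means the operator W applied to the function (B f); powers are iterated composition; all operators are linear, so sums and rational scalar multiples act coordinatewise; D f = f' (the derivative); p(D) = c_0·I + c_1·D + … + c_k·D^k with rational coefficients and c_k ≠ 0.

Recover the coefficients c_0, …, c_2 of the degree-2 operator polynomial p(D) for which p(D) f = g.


c_0 = 3, c_1 = -4, c_2 = -3/2

D^0 f = -(2/3)x^4 + (5/2)x^2 + (3/2)x
D^1 f = -(8/3)x^3 + 5x + 3/2
D^2 f = -8x^2 + 5
matching coefficients of g against c_0 f + c_1 Df + … from the top degree down determines the c_i
solution: c_0 = 3, c_1 = -4, c_2 = -3/2


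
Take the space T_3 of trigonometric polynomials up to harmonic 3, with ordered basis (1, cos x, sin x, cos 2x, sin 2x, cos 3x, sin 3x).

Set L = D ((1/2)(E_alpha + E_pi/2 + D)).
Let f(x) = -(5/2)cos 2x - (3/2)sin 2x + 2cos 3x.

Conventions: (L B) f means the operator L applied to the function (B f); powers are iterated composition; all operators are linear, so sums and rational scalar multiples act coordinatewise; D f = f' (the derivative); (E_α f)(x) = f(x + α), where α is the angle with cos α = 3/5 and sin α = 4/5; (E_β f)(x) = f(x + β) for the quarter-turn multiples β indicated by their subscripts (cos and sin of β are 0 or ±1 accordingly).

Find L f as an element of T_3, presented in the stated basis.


the image equals g(x) = (233/25)cos 2x + (31/25)sin 2x - (882/125)cos 3x + (351/125)sin 3x

E_alpha f = -(37/50)cos 2x + (141/50)sin 2x - (234/125)cos 3x - (88/125)sin 3x
E_pi/2 f = (5/2)cos 2x + (3/2)sin 2x + 2sin 3x
D f = -3cos 2x + 5sin 2x - 6sin 3x
(E_alpha + E_pi/2 + D) f = -(31/25)cos 2x + (233/25)sin 2x - (234/125)cos 3x - (588/125)sin 3x
((1/2)(E_alpha + E_pi/2 + D)) f = -(31/50)cos 2x + (233/50)sin 2x - (117/125)cos 3x - (294/125)sin 3x
D ((1/2)(E_alpha + E_pi/2 + D)) f = (233/25)cos 2x + (31/25)sin 2x - (882/125)cos 3x + (351/125)sin 3x


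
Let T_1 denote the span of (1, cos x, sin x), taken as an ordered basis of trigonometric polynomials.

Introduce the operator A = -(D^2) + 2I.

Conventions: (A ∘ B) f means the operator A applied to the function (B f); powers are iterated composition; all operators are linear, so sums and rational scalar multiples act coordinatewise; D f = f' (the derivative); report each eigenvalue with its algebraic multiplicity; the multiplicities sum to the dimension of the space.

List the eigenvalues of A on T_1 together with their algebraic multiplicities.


λ = 2 (multiplicity 1), λ = 3 (multiplicity 2)

image of 1: 2
image of cos x: 3cos x
image of sin x: 3sin x
the matrix is diagonal; its diagonal is (2, 3, 3)
for a triangular matrix the eigenvalues are the diagonal entries, with algebraic multiplicity their repetition count


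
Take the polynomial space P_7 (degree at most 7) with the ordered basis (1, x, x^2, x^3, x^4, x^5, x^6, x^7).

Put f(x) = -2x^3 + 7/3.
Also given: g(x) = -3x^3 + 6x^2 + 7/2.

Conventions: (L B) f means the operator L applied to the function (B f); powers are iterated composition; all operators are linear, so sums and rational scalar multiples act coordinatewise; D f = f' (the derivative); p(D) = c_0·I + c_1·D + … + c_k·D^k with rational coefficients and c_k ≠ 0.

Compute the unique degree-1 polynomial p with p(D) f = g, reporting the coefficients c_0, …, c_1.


c_0 = 3/2, c_1 = -1

D^0 f = -2x^3 + 7/3
D^1 f = -6x^2
matching coefficients of g against c_0 f + c_1 Df + … from the top degree down determines the c_i
solution: c_0 = 3/2, c_1 = -1


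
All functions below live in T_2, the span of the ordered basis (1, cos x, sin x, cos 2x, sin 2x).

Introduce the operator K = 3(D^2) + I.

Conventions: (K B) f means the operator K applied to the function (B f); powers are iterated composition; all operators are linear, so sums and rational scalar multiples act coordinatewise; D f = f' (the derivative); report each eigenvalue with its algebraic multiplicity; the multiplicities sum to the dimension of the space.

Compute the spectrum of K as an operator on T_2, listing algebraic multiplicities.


λ = -11 (multiplicity 2), λ = -2 (multiplicity 2), λ = 1 (multiplicity 1)

image of 1: 1
image of cos x: -2cos x
image of sin x: -2sin x
image of cos 2x: -11cos 2x
image of sin 2x: -11sin 2x
the matrix is diagonal; its diagonal is (1, -2, -2, -11, -11)
for a triangular matrix the eigenvalues are the diagonal entries, with algebraic multiplicity their repetition count


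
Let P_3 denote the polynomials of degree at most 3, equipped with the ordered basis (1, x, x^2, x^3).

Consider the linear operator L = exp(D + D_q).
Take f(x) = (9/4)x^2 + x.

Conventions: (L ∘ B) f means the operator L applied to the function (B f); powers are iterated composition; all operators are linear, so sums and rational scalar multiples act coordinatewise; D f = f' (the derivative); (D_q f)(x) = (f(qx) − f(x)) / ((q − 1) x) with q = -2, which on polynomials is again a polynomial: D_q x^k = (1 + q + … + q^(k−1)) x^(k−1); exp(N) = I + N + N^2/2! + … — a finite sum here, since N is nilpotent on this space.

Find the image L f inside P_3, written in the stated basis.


g(x) = (9/4)x^2 + (13/4)x + 17/4

order-1 term: (9/4)x + 2
order-2 term: 9/4
the series for exp(D + D_q) f terminates at order 2
exp(D + D_q) f = (9/4)x^2 + (13/4)x + 17/4


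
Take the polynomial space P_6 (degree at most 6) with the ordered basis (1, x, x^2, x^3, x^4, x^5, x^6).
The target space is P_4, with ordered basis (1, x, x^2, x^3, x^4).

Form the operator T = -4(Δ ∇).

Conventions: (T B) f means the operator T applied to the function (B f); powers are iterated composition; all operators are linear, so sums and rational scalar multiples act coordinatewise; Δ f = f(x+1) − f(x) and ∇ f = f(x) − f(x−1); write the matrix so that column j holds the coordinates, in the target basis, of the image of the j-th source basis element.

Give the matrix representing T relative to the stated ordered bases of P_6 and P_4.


the matrix is [[0, 0, -8, 0, -8, 0, -8]; [0, 0, 0, -24, 0, -40, 0]; [0, 0, 0, 0, -48, 0, -120]; [0, 0, 0, 0, 0, -80, 0]; [0, 0, 0, 0, 0, 0, -120]] (rows listed top to bottom)

image of 1: 0
image of x: 0
image of x^2: -8
image of x^3: -24x
image of x^4: -48x^2 - 8
image of x^5: -80x^3 - 40x
image of x^6: -120x^4 - 120x^2 - 8
each image's coordinates form column j of the matrix


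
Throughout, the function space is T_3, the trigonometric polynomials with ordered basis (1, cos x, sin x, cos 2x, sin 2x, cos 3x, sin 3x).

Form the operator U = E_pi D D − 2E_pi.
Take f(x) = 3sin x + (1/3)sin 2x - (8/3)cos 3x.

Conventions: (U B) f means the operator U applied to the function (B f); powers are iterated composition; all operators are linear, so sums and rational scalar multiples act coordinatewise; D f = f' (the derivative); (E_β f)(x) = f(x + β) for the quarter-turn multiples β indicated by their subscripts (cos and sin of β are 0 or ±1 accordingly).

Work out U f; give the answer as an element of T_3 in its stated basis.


D f = 3cos x + (2/3)cos 2x + 8sin 3x
D D f = -3sin x - (4/3)sin 2x + 24cos 3x
E_pi D D f = 3sin x - (4/3)sin 2x - 24cos 3x
E_pi f = -3sin x + (1/3)sin 2x + (8/3)cos 3x
(-2E_pi) f = 6sin x - (2/3)sin 2x - (16/3)cos 3x
(E_pi D D − 2E_pi) f = 9sin x - 2sin 2x - (88/3)cos 3x

the result is g(x) = 9sin x - 2sin 2x - (88/3)cos 3x


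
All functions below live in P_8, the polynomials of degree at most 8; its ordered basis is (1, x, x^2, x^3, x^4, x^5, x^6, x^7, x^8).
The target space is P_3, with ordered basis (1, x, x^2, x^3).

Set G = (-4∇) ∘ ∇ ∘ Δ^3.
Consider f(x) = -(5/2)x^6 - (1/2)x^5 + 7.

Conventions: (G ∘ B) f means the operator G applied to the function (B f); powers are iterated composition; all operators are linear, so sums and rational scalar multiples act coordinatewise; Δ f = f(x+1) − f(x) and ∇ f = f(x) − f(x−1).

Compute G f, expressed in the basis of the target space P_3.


Δ f = -15x^5 - 40x^4 - 55x^3 - (85/2)x^2 - (35/2)x - 3
Δ Δ f = -75x^4 - 310x^3 - 555x^2 - 485x - 170
Δ Δ Δ f = -300x^3 - 1380x^2 - 2340x - 1425
∇ Δ^3 f = -900x^2 - 1860x - 1260
∇ ∇ Δ^3 f = -1800x - 960
(-4∇) ∇ Δ^3 f = 7200x + 3840

the result is g(x) = 7200x + 3840


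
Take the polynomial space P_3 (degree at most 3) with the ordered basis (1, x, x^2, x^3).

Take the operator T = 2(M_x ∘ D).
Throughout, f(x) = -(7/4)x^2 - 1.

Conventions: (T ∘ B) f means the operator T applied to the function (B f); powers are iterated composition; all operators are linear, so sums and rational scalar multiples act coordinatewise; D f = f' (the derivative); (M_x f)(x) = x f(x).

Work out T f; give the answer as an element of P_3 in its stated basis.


D f = -(7/2)x
M_x D f = -(7/2)x^2
(2(M_x ∘ D)) f = -7x^2

the result is g(x) = -7x^2


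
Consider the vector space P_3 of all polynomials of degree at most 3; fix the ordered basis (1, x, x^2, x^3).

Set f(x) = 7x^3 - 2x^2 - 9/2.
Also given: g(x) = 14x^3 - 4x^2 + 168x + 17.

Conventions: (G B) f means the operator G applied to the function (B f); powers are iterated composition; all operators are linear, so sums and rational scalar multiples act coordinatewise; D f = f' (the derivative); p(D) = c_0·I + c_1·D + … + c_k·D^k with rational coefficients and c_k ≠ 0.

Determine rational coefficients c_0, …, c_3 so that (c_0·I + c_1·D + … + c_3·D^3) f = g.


D^0 f = 7x^3 - 2x^2 - 9/2
D^1 f = 21x^2 - 4x
D^2 f = 42x - 4
D^3 f = 42
matching coefficients of g against c_0 f + c_1 Df + … from the top degree down determines the c_i
solution: c_0 = 2, c_1 = 0, c_2 = 4, c_3 = 1

p(D) = 2·I + 4·D^2 + D^3, i.e. c_0 = 2, c_1 = 0, c_2 = 4, c_3 = 1


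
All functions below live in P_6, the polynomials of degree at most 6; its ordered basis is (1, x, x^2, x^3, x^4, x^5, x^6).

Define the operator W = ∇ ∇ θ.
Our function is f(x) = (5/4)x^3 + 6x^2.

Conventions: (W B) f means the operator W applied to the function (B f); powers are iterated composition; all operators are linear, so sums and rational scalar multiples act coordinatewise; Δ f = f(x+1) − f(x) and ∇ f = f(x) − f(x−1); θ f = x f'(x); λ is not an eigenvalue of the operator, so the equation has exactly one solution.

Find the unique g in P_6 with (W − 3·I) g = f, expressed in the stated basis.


write g with unknown coordinates in the stated basis and equate coefficients in (W − 3·I) g = f
solving from the highest basis element down gives g = -(5/12)x^3 - 2x^2 - (5/2)x - 1/6
check: W g = -(15/2)x - 1/2
so W g − 3·g = (5/4)x^3 + 6x^2 = f ✓

the image equals g(x) = -(5/12)x^3 - 2x^2 - (5/2)x - 1/6


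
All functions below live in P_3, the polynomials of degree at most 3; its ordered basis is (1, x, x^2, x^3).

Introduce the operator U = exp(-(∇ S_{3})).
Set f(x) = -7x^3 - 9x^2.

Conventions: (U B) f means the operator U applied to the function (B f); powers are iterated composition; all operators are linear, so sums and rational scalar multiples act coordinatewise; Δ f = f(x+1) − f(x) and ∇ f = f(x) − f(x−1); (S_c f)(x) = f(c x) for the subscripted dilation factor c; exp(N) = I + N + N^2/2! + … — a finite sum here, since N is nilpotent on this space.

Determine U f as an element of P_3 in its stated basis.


order-1 term: 567x^2 - 405x + 108
order-2 term: -5103x + 3159
order-3 term: 5103
the series for exp(-(∇ S_{3})) f terminates at order 3
exp(-(∇ S_{3})) f = -7x^3 + 558x^2 - 5508x + 8370

g(x) = -7x^3 + 558x^2 - 5508x + 8370


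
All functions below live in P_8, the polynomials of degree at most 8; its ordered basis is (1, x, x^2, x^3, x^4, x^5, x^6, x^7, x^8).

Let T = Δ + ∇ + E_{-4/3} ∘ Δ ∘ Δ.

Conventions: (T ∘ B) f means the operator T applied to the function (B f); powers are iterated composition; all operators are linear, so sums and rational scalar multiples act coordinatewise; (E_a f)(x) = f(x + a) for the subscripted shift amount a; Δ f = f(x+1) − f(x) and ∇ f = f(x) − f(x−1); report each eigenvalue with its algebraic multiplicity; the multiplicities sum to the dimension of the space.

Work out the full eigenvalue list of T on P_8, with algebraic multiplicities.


image of 1: 0
image of x: 2
image of x^2: 4x + 2
image of x^3: 6x^2 + 6x
image of x^4: 8x^3 + 12x^2 + 10/3
image of x^5: 10x^4 + 20x^3 + (50/3)x - 56/27
image of x^6: 12x^5 + 30x^4 + 50x^2 - (112/9)x + 154/27
image of x^7: 14x^6 + 42x^5 + (350/3)x^3 - (392/9)x^2 + (1078/27)x - 440/81
image of x^8: 16x^7 + 56x^6 + (700/3)x^4 - (3136/27)x^3 + (4312/27)x^2 - (3520/81)x + 7310/729
the matrix is upper triangular; its diagonal is (0, 0, 0, 0, 0, 0, 0, 0, 0)
for a triangular matrix the eigenvalues are the diagonal entries, with algebraic multiplicity their repetition count

λ = 0 (multiplicity 9)


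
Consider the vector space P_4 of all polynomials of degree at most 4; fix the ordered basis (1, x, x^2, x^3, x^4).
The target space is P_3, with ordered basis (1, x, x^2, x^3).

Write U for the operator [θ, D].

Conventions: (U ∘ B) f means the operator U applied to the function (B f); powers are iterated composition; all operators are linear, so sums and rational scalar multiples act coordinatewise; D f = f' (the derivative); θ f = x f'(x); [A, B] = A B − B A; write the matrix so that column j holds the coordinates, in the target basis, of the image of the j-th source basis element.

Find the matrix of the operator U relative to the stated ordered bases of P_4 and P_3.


the matrix is [[0, -1, 0, 0, 0]; [0, 0, -2, 0, 0]; [0, 0, 0, -3, 0]; [0, 0, 0, 0, -4]] (rows listed top to bottom)

image of 1: 0
image of x: -1
image of x^2: -2x
image of x^3: -3x^2
image of x^4: -4x^3
each image's coordinates form column j of the matrix


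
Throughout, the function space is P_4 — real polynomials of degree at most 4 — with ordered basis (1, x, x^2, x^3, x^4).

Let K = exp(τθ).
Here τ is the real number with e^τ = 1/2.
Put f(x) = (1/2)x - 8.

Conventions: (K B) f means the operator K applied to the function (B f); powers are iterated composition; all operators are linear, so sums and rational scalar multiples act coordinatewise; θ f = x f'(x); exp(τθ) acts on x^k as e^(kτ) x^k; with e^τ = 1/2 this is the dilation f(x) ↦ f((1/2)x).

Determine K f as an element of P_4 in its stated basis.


the image equals g(x) = (1/4)x - 8

exp(τθ) x^k = e^(kτ) x^k; with e^τ = 1/2 this sends x^k to (1/2)^k x^k
x ↦ 1/2 x
applying this coordinatewise to f: exp(τθ) f = (1/4)x - 8


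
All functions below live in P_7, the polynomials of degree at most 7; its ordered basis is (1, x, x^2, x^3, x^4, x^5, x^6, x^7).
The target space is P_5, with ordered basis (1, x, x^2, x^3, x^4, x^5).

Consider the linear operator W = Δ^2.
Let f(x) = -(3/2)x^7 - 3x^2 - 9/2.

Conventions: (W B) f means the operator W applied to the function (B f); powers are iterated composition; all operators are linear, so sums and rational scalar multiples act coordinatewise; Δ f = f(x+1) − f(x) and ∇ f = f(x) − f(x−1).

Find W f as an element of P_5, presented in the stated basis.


the result is g(x) = -63x^5 - 315x^4 - 735x^3 - 945x^2 - 651x - 195

Δ f = -(21/2)x^6 - (63/2)x^5 - (105/2)x^4 - (105/2)x^3 - (63/2)x^2 - (33/2)x - 9/2
Δ Δ f = -63x^5 - 315x^4 - 735x^3 - 945x^2 - 651x - 195


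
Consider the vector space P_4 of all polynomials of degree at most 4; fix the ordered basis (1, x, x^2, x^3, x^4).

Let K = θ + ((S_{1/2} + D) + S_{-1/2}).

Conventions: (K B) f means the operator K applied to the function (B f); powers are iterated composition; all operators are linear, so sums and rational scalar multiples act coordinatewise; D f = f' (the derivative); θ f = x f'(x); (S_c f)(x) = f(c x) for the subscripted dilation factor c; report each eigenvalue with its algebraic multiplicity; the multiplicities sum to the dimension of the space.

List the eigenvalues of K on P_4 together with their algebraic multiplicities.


image of 1: 2
image of x: x + 1
image of x^2: (5/2)x^2 + 2x
image of x^3: 3x^3 + 3x^2
image of x^4: (33/8)x^4 + 4x^3
the matrix is upper triangular; its diagonal is (2, 1, 5/2, 3, 33/8)
for a triangular matrix the eigenvalues are the diagonal entries, with algebraic multiplicity their repetition count

λ = 1 (multiplicity 1), λ = 2 (multiplicity 1), λ = 5/2 (multiplicity 1), λ = 3 (multiplicity 1), λ = 33/8 (multiplicity 1)


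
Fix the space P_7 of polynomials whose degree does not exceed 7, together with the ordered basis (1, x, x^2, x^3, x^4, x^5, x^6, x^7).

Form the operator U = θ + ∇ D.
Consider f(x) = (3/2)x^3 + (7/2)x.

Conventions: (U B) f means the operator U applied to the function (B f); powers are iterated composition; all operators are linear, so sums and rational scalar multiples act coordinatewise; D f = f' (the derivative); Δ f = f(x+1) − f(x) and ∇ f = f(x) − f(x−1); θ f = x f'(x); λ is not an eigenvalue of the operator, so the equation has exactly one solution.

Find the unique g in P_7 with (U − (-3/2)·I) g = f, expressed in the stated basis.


the image equals g(x) = (1/3)x^3 + (3/5)x + 2/3

write g with unknown coordinates in the stated basis and equate coefficients in (U − (-3/2)·I) g = f
solving from the highest basis element down gives g = (1/3)x^3 + (3/5)x + 2/3
check: U g = x^3 + (13/5)x - 1
so U g − (-3/2)·g = (3/2)x^3 + (7/2)x = f ✓


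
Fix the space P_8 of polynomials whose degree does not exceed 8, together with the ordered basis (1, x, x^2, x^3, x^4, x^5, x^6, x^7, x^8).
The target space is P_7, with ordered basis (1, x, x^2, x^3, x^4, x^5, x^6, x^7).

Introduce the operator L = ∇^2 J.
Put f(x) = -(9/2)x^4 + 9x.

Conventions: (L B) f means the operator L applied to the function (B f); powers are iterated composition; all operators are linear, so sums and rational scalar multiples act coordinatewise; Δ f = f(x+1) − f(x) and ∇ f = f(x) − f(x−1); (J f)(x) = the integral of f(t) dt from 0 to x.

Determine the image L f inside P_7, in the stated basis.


the result is g(x) = -18x^3 + 54x^2 - 63x + 36

J f = -(9/10)x^5 + (9/2)x^2
∇ J f = -(9/2)x^4 + 9x^3 - 9x^2 + (27/2)x - 27/5
∇ ∇ J f = -18x^3 + 54x^2 - 63x + 36


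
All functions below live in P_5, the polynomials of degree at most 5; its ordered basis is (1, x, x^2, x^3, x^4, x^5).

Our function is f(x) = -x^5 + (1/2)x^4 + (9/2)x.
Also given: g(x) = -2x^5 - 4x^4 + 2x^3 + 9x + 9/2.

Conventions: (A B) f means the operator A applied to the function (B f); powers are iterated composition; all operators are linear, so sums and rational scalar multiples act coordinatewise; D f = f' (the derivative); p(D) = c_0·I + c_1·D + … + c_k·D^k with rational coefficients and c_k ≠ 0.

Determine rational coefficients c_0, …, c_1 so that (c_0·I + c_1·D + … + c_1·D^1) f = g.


D^0 f = -x^5 + (1/2)x^4 + (9/2)x
D^1 f = -5x^4 + 2x^3 + 9/2
matching coefficients of g against c_0 f + c_1 Df + … from the top degree down determines the c_i
solution: c_0 = 2, c_1 = 1

c_0 = 2, c_1 = 1


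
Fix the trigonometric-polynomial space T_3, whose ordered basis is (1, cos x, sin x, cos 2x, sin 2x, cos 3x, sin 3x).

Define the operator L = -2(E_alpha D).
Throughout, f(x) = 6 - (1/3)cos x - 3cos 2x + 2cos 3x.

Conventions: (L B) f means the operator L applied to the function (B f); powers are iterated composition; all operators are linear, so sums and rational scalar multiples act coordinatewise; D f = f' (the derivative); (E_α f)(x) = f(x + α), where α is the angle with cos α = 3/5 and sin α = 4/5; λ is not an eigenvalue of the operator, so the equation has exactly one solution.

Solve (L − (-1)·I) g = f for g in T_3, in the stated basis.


write g with unknown coordinates in the stated basis and equate coefficients in (L − (-1)·I) g = f
solving from the highest basis element down gives g = 6 - (13/123)cos x + (2/41)sin x - (363/617)cos 2x - (84/617)sin 2x + (778/5153)cos 3x + (1404/5153)sin 3x
check: L g = -(28/123)cos x - (2/41)sin x - (1488/617)cos 2x + (84/617)sin 2x + (9528/5153)cos 3x - (1404/5153)sin 3x
so L g − (-1)·g = 6 - (1/3)cos x - 3cos 2x + 2cos 3x = f ✓

the image equals g(x) = 6 - (13/123)cos x + (2/41)sin x - (363/617)cos 2x - (84/617)sin 2x + (778/5153)cos 3x + (1404/5153)sin 3x


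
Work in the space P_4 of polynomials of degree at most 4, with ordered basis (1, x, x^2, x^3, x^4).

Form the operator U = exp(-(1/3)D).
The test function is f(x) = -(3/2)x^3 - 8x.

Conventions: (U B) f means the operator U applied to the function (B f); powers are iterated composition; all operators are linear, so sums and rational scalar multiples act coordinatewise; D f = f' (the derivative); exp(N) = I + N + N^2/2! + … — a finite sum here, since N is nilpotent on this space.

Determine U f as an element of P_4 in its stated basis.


the result is g(x) = -(3/2)x^3 + (3/2)x^2 - (17/2)x + 49/18

order-1 term: (3/2)x^2 + 8/3
order-2 term: -(1/2)x
order-3 term: 1/18
the series for exp(-(1/3)D) f terminates at order 3
exp(-(1/3)D) f = -(3/2)x^3 + (3/2)x^2 - (17/2)x + 49/18


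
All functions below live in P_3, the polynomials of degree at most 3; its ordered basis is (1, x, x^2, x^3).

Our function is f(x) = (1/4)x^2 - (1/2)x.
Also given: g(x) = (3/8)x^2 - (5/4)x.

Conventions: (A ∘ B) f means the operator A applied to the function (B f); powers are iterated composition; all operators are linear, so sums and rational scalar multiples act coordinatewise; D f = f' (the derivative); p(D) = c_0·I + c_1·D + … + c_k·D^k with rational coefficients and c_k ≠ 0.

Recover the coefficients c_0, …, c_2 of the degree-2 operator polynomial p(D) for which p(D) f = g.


p(D) = (3/2)·I − D − D^2, i.e. c_0 = 3/2, c_1 = -1, c_2 = -1

D^0 f = (1/4)x^2 - (1/2)x
D^1 f = (1/2)x - 1/2
D^2 f = 1/2
matching coefficients of g against c_0 f + c_1 Df + … from the top degree down determines the c_i
solution: c_0 = 3/2, c_1 = -1, c_2 = -1


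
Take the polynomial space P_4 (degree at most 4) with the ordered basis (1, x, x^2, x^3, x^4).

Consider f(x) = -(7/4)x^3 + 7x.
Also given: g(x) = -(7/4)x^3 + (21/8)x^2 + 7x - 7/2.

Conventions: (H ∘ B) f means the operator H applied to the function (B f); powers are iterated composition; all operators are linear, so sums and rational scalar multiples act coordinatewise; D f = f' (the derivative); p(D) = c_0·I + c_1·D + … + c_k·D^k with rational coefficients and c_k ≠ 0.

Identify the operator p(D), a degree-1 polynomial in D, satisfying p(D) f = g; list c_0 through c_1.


c_0 = 1, c_1 = -1/2

D^0 f = -(7/4)x^3 + 7x
D^1 f = -(21/4)x^2 + 7
matching coefficients of g against c_0 f + c_1 Df + … from the top degree down determines the c_i
solution: c_0 = 1, c_1 = -1/2


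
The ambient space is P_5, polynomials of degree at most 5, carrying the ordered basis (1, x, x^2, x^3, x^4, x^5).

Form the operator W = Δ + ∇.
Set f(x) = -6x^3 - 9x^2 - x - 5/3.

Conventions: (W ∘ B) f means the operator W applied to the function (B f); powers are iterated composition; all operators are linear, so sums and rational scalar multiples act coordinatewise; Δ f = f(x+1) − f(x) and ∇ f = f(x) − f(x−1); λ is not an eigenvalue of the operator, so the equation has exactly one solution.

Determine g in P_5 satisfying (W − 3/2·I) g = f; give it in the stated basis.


write g with unknown coordinates in the stated basis and equate coefficients in (W − 3/2·I) g = f
solving from the highest basis element down gives g = 4x^3 + 22x^2 + (178/3)x + 770/9
check: W g = 24x^2 + 88x + 380/3
so W g − 3/2·g = -6x^3 - 9x^2 - x - 5/3 = f ✓

the result is g(x) = 4x^3 + 22x^2 + (178/3)x + 770/9
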